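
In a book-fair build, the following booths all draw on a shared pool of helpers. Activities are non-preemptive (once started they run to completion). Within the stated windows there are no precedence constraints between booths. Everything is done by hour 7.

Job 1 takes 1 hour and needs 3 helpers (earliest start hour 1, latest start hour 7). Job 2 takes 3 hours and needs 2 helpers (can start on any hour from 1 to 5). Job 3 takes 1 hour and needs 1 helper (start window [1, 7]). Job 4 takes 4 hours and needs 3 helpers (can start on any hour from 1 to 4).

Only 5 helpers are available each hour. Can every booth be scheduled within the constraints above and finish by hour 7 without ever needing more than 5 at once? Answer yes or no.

Schedule Job 1@1, Job 2@1, Job 3@2, Job 4@3: h1:5  h2:3  h3:5  h4:3  h5:3  h6:3  h7:0 — peak 5 ≤ 5.

yes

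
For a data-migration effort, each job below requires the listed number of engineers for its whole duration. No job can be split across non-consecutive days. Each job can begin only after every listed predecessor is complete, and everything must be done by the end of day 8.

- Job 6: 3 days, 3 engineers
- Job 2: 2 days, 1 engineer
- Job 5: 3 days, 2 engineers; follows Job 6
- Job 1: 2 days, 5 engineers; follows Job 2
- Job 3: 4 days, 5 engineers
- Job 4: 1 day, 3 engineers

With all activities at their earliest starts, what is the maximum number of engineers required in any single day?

13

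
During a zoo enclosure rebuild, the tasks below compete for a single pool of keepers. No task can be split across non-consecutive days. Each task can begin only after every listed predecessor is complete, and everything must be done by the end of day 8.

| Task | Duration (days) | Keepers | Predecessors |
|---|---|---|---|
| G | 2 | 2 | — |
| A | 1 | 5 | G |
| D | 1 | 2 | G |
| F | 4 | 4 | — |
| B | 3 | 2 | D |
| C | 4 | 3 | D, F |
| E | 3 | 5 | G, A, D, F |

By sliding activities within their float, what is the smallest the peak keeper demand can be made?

Early-start (G@1, A@3, D@3, F@1, B@4, C@5, E@5) gives peak 11: d1:6  d2:6  d3:11  d4:6  d5:10  d6:10  d7:8  d8:3.
Shift D→4, B→5.
Schedule G@1, A@3, D@4, F@1, B@5, C@5, E@5: d1:6  d2:6  d3:9  d4:6  d5:10  d6:10  d7:10  d8:3 — peak 10.

10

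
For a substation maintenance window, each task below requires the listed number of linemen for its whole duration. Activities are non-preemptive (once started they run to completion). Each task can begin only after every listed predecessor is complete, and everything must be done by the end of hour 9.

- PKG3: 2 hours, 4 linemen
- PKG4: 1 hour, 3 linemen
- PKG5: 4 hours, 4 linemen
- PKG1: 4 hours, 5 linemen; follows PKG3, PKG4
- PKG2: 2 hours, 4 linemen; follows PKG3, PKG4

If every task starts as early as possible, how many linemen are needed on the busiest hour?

13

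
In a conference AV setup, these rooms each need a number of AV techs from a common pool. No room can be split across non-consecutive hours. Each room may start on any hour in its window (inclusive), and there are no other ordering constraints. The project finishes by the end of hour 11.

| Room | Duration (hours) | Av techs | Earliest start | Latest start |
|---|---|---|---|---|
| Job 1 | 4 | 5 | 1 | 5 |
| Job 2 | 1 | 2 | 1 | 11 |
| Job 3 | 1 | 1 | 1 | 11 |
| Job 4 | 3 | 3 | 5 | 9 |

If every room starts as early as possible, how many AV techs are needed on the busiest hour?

8

Early-start schedule: Job 1@1, Job 2@1, Job 3@1, Job 4@5.
Load per hour: hour 1: 8, hour 2: 5, hour 3: 5, hour 4: 5, hour 5: 3, hour 6: 3, hour 7: 3, hour 8: 0, hour 9: 0, hour 10: 0, hour 11: 0.
Peak is 8.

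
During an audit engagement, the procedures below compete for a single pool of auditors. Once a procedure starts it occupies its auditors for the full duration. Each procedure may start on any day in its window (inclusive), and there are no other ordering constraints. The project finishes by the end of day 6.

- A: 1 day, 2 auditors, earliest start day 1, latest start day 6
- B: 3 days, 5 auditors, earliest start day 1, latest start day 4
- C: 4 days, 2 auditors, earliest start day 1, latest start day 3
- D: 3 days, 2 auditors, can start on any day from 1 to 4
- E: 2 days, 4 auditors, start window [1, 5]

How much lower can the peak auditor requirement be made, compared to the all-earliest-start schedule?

Early-start peak: d1:15  d2:13  d3:9  d4:2  d5:0  d6:0 ⇒ 15.
Leveled (A@3, B@4, C@3, D@1, E@1): d1:6  d2:6  d3:6  d4:7  d5:7  d6:7 ⇒ 7.
Reduction 15 − 7 = 8.

8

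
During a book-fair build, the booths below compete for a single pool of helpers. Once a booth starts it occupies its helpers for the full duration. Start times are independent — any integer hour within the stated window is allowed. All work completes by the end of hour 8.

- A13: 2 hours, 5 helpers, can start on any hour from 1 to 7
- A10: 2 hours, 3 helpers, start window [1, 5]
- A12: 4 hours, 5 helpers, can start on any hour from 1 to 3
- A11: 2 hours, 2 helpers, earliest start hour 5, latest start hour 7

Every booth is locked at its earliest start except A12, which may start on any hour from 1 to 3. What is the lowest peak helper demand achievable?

8

A12@1: h1:13  h2:13  h3:5  h4:5  h5:2  h6:2  h7:0  h8:0 → peak 13
A12@2: h1:8  h2:13  h3:5  h4:5  h5:7  h6:2  h7:0  h8:0 → peak 13
A12@3: h1:8  h2:8  h3:5  h4:5  h5:7  h6:7  h7:0  h8:0 → peak 8
Best is A12@3, peak 8.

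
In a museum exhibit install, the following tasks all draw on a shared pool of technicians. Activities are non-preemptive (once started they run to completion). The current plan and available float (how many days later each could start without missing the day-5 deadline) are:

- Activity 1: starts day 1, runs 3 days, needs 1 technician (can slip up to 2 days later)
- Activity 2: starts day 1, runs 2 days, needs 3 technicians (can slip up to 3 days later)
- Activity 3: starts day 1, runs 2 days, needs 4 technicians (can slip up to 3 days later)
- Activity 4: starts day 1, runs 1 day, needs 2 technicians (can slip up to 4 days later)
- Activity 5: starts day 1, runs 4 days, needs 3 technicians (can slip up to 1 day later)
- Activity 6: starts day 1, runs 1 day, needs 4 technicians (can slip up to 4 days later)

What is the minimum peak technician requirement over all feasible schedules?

7

Early-start (Activity 1@1, Activity 2@1, Activity 3@1, Activity 4@1, Activity 5@1, Activity 6@1) gives peak 17: d1:17  d2:11  d3:4  d4:3  d5:0.
Shift Activity 2→2, Activity 3→4, Activity 5→2.
Schedule Activity 1@1, Activity 2@2, Activity 3@4, Activity 4@1, Activity 5@2, Activity 6@1: d1:7  d2:7  d3:7  d4:7  d5:7 — peak 7.
Total technician-days = 35 over 5 days ⇒ peak ≥ ⌈35/5⌉ = 7, so 7 is optimal.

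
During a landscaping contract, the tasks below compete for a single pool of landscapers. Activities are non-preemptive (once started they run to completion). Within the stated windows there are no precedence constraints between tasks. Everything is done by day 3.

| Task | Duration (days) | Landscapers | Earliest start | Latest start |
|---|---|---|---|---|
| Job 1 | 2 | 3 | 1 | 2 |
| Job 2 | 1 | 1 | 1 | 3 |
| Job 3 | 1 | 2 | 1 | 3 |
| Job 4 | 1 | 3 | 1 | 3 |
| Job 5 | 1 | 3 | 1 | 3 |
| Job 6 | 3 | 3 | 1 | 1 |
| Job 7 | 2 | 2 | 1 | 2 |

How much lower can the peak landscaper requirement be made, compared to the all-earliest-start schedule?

7

Early-start peak: d1:17  d2:8  d3:3 ⇒ 17.
Leveled (Job 1@1, Job 2@1, Job 3@2, Job 4@1, Job 5@3, Job 6@1, Job 7@2): d1:10  d2:10  d3:8 ⇒ 10.
Reduction 17 − 10 = 7.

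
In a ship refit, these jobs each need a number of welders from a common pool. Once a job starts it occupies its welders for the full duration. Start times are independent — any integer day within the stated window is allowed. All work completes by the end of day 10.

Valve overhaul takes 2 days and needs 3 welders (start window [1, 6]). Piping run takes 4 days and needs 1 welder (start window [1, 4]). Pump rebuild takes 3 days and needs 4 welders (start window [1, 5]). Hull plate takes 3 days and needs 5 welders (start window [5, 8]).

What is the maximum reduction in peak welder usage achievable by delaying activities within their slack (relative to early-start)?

Early-start peak: d1:8  d2:8  d3:5  d4:1  d5:5  d6:5  d7:5  d8:0  d9:0  d10:0 ⇒ 8.
Leveled (Valve overhaul@1, Piping run@1, Pump rebuild@3, Hull plate@6): d1:4  d2:4  d3:5  d4:5  d5:4  d6:5  d7:5  d8:5  d9:0  d10:0 ⇒ 5.
Reduction 8 − 5 = 3.

3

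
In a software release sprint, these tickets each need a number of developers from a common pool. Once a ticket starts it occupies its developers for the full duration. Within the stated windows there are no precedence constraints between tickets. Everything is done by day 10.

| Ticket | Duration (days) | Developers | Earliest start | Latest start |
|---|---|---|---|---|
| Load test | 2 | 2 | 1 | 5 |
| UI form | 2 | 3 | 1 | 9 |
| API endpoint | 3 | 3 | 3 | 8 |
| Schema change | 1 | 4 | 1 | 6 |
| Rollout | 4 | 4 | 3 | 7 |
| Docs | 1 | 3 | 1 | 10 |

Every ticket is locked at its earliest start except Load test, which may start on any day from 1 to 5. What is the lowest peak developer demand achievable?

Load test@1: d1:12  d2:5  d3:7  d4:7  d5:7  d6:4  d7:0  d8:0  d9:0  d10:0 → peak 12
Load test@2: d1:10  d2:5  d3:9  d4:7  d5:7  d6:4  d7:0  d8:0  d9:0  d10:0 → peak 10
Load test@3: d1:10  d2:3  d3:9  d4:9  d5:7  d6:4  d7:0  d8:0  d9:0  d10:0 → peak 10
Load test@4: d1:10  d2:3  d3:7  d4:9  d5:9  d6:4  d7:0  d8:0  d9:0  d10:0 → peak 10
Load test@5: d1:10  d2:3  d3:7  d4:7  d5:9  d6:6  d7:0  d8:0  d9:0  d10:0 → peak 10
Best is Load test@2, peak 10.

10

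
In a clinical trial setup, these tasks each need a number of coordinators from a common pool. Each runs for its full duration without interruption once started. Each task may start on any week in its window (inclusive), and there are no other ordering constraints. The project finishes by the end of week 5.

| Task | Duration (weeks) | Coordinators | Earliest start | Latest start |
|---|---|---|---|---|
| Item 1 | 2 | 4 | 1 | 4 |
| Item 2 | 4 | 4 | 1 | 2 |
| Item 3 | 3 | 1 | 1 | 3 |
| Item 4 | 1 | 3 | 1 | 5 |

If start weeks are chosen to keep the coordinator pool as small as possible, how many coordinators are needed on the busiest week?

8

Early-start (Item 1@1, Item 2@1, Item 3@1, Item 4@1) gives peak 12: w1:12  w2:9  w3:5  w4:4  w5:0.
Shift Item 3→3, Item 4→3.
Schedule Item 1@1, Item 2@1, Item 3@3, Item 4@3: w1:8  w2:8  w3:8  w4:5  w5:1 — peak 8.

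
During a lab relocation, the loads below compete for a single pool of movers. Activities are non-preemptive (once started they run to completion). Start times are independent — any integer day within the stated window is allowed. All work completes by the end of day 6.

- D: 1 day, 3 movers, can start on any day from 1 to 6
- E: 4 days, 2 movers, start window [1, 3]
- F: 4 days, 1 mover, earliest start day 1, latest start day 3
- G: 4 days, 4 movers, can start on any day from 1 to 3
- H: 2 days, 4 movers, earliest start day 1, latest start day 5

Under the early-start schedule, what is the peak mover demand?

14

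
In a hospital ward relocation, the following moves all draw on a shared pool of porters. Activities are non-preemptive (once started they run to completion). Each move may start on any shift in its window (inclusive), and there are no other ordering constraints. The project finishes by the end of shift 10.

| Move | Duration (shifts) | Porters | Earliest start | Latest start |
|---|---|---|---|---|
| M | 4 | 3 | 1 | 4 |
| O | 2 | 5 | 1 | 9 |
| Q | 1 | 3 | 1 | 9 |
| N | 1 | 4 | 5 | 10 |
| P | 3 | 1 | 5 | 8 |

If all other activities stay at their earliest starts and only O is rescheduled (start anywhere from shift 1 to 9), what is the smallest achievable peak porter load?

6

O@1: s1:11  s2:8  s3:3  s4:3  s5:5  s6:1  s7:1  s8:0  s9:0  s10:0 → peak 11
O@2: s1:6  s2:8  s3:8  s4:3  s5:5  s6:1  s7:1  s8:0  s9:0  s10:0 → peak 8
O@3: s1:6  s2:3  s3:8  s4:8  s5:5  s6:1  s7:1  s8:0  s9:0  s10:0 → peak 8
O@4: s1:6  s2:3  s3:3  s4:8  s5:10  s6:1  s7:1  s8:0  s9:0  s10:0 → peak 10
O@5: s1:6  s2:3  s3:3  s4:3  s5:10  s6:6  s7:1  s8:0  s9:0  s10:0 → peak 10
O@6: s1:6  s2:3  s3:3  s4:3  s5:5  s6:6  s7:6  s8:0  s9:0  s10:0 → peak 6
O@7: s1:6  s2:3  s3:3  s4:3  s5:5  s6:1  s7:6  s8:5  s9:0  s10:0 → peak 6
O@8: s1:6  s2:3  s3:3  s4:3  s5:5  s6:1  s7:1  s8:5  s9:5  s10:0 → peak 6
O@9: s1:6  s2:3  s3:3  s4:3  s5:5  s6:1  s7:1  s8:0  s9:5  s10:5 → peak 6
Best is O@6, peak 6.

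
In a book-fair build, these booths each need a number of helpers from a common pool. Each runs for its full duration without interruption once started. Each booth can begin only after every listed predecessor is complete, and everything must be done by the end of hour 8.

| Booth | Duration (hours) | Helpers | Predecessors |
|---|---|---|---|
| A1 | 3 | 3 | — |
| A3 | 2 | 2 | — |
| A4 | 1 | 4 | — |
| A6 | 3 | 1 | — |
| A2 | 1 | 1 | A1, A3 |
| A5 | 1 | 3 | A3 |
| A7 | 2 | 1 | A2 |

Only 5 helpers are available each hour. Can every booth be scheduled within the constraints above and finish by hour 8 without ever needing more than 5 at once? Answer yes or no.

yes

Schedule A1@1, A3@1, A4@4, A6@3, A2@5, A5@5, A7@6: h1:5  h2:5  h3:4  h4:5  h5:5  h6:1  h7:1  h8:0 — peak 5 ≤ 5.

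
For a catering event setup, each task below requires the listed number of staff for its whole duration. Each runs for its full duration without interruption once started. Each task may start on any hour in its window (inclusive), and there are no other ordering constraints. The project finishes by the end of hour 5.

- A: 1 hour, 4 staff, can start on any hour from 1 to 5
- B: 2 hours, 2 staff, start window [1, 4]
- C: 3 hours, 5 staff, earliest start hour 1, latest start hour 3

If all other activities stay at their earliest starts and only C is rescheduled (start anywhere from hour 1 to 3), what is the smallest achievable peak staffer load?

6

C@1: h1:11  h2:7  h3:5  h4:0  h5:0 → peak 11
C@2: h1:6  h2:7  h3:5  h4:5  h5:0 → peak 7
C@3: h1:6  h2:2  h3:5  h4:5  h5:5 → peak 6
Best is C@3, peak 6.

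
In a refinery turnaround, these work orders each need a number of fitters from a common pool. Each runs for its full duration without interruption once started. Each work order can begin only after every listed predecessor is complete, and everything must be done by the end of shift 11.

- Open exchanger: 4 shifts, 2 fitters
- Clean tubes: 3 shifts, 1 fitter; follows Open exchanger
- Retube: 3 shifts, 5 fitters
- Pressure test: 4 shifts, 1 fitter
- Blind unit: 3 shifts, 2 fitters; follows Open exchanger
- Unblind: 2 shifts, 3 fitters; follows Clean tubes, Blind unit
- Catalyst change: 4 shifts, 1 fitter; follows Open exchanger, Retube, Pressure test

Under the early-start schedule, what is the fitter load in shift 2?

At early start, shift 2 has: Open exchanger, Retube, Pressure test.
Demand: 2 + 5 + 1 = 8.

8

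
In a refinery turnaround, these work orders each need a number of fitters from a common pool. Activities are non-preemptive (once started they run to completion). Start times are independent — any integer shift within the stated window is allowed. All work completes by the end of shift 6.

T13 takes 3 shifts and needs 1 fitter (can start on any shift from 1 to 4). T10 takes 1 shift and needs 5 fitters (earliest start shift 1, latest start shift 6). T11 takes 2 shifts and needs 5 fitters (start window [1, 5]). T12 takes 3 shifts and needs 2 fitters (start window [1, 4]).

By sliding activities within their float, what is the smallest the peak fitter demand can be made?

Early-start (T13@1, T10@1, T11@1, T12@1) gives peak 13: s1:13  s2:8  s3:3  s4:0  s5:0  s6:0.
Shift T10→4, T11→5.
Schedule T13@1, T10@4, T11@5, T12@1: s1:3  s2:3  s3:3  s4:5  s5:5  s6:5 — peak 5.

5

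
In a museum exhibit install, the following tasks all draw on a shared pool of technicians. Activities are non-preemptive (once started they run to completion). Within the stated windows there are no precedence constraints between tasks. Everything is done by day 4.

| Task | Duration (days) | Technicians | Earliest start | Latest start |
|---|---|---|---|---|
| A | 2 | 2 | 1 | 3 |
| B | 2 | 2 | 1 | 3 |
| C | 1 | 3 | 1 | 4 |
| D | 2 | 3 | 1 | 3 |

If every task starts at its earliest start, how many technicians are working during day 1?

10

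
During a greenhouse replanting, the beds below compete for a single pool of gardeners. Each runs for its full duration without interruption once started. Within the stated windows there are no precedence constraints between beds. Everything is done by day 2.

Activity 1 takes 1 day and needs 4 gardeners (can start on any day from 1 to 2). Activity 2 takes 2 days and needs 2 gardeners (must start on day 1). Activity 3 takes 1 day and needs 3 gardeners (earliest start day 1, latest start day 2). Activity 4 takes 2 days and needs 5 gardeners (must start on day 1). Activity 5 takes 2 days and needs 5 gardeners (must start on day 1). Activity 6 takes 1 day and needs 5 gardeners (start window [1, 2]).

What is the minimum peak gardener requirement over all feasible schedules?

Early-start (Activity 1@1, Activity 2@1, Activity 3@1, Activity 4@1, Activity 5@1, Activity 6@1) gives peak 24: d1:24  d2:12.
Shift Activity 6→2.
Schedule Activity 1@1, Activity 2@1, Activity 3@1, Activity 4@1, Activity 5@1, Activity 6@2: d1:19  d2:17 — peak 19.
No arrangement of the 8 feasible schedules does better.

19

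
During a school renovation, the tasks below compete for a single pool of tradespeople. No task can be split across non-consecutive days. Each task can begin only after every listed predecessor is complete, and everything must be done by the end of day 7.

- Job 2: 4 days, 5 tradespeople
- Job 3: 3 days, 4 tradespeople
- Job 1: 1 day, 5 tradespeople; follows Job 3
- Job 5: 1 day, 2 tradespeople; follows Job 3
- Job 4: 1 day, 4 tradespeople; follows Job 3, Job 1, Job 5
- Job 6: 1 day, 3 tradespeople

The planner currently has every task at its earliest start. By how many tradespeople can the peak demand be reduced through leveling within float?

Early-start peak: d1:12  d2:9  d3:9  d4:12  d5:4  d6:0  d7:0 ⇒ 12.
Leveled (Job 2@1, Job 3@1, Job 1@5, Job 5@4, Job 4@6, Job 6@5): d1:9  d2:9  d3:9  d4:7  d5:8  d6:4  d7:0 ⇒ 9.
Reduction 12 − 9 = 3.

3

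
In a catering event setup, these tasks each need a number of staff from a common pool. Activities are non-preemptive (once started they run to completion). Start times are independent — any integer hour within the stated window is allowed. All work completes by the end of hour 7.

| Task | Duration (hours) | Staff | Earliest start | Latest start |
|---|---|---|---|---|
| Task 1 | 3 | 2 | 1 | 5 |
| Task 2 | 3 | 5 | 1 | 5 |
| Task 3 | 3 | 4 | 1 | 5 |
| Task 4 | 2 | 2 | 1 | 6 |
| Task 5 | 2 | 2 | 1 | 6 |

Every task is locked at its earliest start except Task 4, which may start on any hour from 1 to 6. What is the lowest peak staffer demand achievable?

13

Task 4@1: h1:15  h2:15  h3:11  h4:0  h5:0  h6:0  h7:0 → peak 15
Task 4@2: h1:13  h2:15  h3:13  h4:0  h5:0  h6:0  h7:0 → peak 15
Task 4@3: h1:13  h2:13  h3:13  h4:2  h5:0  h6:0  h7:0 → peak 13
Task 4@4: h1:13  h2:13  h3:11  h4:2  h5:2  h6:0  h7:0 → peak 13
Task 4@5: h1:13  h2:13  h3:11  h4:0  h5:2  h6:2  h7:0 → peak 13
Task 4@6: h1:13  h2:13  h3:11  h4:0  h5:0  h6:2  h7:2 → peak 13
Best is Task 4@3, peak 13.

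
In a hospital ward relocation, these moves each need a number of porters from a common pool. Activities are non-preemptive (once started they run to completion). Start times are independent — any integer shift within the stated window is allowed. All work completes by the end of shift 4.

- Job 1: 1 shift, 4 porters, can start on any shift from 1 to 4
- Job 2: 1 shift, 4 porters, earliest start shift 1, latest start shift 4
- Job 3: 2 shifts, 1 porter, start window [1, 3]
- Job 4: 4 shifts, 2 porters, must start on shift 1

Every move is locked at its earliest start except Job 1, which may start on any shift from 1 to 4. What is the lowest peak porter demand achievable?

Job 1@1: s1:11  s2:3  s3:2  s4:2 → peak 11
Job 1@2: s1:7  s2:7  s3:2  s4:2 → peak 7
Job 1@3: s1:7  s2:3  s3:6  s4:2 → peak 7
Job 1@4: s1:7  s2:3  s3:2  s4:6 → peak 7
Best is Job 1@2, peak 7.

7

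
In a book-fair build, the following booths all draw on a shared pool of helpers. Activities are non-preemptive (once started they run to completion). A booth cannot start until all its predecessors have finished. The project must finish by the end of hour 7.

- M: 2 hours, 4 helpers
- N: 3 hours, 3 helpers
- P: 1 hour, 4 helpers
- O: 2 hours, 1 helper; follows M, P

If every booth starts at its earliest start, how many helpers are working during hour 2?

7

At early start, hour 2 has: M, N.
Demand: 4 + 3 = 7.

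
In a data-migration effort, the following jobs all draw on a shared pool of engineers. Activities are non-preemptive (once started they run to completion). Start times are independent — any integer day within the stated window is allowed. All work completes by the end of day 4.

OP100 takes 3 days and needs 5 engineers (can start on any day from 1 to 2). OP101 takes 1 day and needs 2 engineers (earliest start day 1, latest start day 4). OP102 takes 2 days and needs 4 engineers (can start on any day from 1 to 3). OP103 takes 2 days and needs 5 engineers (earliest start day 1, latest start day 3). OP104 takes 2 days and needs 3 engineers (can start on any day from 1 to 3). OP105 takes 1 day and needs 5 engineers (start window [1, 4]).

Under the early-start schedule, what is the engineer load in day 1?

At early start, day 1 has: OP100, OP101, OP102, OP103, OP104, OP105.
Demand: 5 + 2 + 4 + 5 + 3 + 5 = 24.

24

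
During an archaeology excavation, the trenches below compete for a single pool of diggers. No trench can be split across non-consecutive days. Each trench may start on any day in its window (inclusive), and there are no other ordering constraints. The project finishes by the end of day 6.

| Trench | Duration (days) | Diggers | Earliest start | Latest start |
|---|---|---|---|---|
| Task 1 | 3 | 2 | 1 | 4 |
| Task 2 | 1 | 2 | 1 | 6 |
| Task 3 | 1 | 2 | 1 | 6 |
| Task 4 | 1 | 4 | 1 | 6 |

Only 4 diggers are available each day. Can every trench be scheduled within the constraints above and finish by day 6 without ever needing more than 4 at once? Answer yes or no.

Schedule Task 1@1, Task 2@1, Task 3@2, Task 4@4: d1:4  d2:4  d3:2  d4:4  d5:0  d6:0 — peak 4 ≤ 4.

yes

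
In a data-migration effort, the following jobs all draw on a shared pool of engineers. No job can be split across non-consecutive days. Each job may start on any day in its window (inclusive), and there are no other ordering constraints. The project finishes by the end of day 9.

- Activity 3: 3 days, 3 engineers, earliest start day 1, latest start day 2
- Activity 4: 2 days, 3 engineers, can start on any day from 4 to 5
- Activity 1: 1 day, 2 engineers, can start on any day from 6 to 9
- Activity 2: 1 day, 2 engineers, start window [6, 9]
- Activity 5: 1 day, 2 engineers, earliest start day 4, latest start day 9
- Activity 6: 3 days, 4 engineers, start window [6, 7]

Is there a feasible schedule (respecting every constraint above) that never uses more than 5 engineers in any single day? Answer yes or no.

yes

Schedule Activity 3@1, Activity 4@4, Activity 1@6, Activity 2@6, Activity 5@4, Activity 6@7: d1:3  d2:3  d3:3  d4:5  d5:3  d6:4  d7:4  d8:4  d9:4 — peak 5 ≤ 5.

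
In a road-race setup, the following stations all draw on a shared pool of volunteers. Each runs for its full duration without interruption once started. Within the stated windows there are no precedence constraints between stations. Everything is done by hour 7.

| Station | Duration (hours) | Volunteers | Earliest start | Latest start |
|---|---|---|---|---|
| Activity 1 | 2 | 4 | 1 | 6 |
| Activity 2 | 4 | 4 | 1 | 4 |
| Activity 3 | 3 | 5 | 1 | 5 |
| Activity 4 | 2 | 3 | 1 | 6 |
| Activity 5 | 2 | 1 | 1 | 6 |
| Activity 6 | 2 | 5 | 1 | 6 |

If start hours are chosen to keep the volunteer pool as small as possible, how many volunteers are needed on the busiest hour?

Early-start (Activity 1@1, Activity 2@1, Activity 3@1, Activity 4@1, Activity 5@1, Activity 6@1) gives peak 22: h1:22  h2:22  h3:9  h4:4  h5:0  h6:0  h7:0.
Shift Activity 3→3, Activity 4→5, Activity 6→6.
Schedule Activity 1@1, Activity 2@1, Activity 3@3, Activity 4@5, Activity 5@1, Activity 6@6: h1:9  h2:9  h3:9  h4:9  h5:8  h6:8  h7:5 — peak 9.
Total volunteer-hours = 57 over 7 hours ⇒ peak ≥ ⌈57/7⌉ = 9, so 9 is optimal.

9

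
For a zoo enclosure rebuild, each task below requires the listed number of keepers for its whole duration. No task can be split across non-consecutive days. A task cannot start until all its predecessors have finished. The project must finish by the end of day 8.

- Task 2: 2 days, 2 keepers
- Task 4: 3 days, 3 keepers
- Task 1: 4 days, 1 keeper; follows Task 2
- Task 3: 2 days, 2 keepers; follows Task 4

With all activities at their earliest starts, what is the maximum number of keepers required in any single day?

5

Early-start schedule: Task 2@1, Task 4@1, Task 1@3, Task 3@4.
Load per day: day 1: 5, day 2: 5, day 3: 4, day 4: 3, day 5: 3, day 6: 1, day 7: 0, day 8: 0.
Peak is 5.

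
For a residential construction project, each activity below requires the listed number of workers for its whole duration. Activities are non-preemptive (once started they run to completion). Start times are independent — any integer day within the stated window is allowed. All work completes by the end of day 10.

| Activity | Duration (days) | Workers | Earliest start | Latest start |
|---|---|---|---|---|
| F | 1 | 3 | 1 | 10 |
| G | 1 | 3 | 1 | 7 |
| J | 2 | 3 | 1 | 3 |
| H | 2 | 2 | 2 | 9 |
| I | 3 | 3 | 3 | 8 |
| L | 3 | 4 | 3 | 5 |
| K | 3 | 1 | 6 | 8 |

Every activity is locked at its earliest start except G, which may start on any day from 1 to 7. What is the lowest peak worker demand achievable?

G@1: d1:9  d2:5  d3:9  d4:7  d5:7  d6:1  d7:1  d8:1  d9:0  d10:0 → peak 9
G@2: d1:6  d2:8  d3:9  d4:7  d5:7  d6:1  d7:1  d8:1  d9:0  d10:0 → peak 9
G@3: d1:6  d2:5  d3:12  d4:7  d5:7  d6:1  d7:1  d8:1  d9:0  d10:0 → peak 12
G@4: d1:6  d2:5  d3:9  d4:10  d5:7  d6:1  d7:1  d8:1  d9:0  d10:0 → peak 10
G@5: d1:6  d2:5  d3:9  d4:7  d5:10  d6:1  d7:1  d8:1  d9:0  d10:0 → peak 10
G@6: d1:6  d2:5  d3:9  d4:7  d5:7  d6:4  d7:1  d8:1  d9:0  d10:0 → peak 9
G@7: d1:6  d2:5  d3:9  d4:7  d5:7  d6:1  d7:4  d8:1  d9:0  d10:0 → peak 9
Best is G@1, peak 9.

9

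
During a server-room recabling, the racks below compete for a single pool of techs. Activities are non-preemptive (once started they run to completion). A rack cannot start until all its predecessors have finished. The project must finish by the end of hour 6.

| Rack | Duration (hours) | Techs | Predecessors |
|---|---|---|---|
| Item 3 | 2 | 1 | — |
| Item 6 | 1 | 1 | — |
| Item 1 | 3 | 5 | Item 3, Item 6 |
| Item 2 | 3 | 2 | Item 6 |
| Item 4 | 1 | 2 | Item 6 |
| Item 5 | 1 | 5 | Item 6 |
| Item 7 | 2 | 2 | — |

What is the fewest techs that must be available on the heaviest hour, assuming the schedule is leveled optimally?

7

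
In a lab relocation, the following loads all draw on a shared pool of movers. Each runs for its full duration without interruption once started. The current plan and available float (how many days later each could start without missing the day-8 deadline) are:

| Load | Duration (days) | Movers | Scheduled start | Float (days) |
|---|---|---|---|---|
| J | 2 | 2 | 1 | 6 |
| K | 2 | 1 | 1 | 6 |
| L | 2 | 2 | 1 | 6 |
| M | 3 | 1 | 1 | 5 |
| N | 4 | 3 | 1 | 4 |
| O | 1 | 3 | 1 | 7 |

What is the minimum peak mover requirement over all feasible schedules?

4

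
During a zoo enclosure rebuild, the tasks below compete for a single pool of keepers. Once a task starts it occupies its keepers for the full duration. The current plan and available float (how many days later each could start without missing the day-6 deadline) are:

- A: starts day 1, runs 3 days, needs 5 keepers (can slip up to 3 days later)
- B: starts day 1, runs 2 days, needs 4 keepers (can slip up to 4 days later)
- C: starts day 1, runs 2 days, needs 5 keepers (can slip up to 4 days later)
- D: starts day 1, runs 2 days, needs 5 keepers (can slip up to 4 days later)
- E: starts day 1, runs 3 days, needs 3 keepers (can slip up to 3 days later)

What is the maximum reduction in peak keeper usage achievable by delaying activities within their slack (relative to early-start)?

12

Early-start peak: d1:22  d2:22  d3:8  d4:0  d5:0  d6:0 ⇒ 22.
Leveled (A@1, B@1, C@3, D@5, E@4): d1:9  d2:9  d3:10  d4:8  d5:8  d6:8 ⇒ 10.
Reduction 22 − 10 = 12.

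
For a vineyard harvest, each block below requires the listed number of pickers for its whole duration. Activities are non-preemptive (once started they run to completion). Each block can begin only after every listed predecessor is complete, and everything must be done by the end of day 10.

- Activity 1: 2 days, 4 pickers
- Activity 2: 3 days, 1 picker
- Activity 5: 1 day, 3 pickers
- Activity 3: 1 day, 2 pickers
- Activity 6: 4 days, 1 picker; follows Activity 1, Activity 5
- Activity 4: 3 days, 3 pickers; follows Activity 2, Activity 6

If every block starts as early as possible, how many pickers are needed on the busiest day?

Early-start schedule: Activity 1@1, Activity 2@1, Activity 5@1, Activity 3@1, Activity 6@3, Activity 4@7.
Load per day: day 1: 10, day 2: 5, day 3: 2, day 4: 1, day 5: 1, day 6: 1, day 7: 3, day 8: 3, day 9: 3, day 10: 0.
Peak is 10.

10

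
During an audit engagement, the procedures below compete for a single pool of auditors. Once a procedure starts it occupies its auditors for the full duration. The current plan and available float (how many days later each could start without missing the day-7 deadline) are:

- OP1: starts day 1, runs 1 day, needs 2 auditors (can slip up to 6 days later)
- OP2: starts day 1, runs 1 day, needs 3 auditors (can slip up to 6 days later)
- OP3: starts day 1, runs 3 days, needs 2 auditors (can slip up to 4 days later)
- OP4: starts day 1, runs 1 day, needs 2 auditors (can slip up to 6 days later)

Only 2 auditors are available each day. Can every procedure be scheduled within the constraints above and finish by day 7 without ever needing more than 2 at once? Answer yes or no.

The minimum achievable peak is 3; 2 < 3, so no feasible schedule stays within the cap.

no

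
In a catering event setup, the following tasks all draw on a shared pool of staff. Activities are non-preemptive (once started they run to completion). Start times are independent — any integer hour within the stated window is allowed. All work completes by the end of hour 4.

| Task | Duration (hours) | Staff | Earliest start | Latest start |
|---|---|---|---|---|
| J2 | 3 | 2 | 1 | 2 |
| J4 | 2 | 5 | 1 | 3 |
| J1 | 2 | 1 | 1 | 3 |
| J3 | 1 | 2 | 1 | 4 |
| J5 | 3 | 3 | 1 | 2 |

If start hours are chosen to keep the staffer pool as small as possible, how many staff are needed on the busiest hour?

10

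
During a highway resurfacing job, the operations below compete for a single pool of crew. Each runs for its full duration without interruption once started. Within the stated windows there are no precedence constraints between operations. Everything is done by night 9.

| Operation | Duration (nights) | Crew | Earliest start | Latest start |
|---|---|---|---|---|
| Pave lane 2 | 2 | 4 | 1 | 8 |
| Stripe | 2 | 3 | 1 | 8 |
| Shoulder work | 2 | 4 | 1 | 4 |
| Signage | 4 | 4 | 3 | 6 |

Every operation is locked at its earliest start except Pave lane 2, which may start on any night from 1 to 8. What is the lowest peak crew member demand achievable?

Pave lane 2@1: n1:11  n2:11  n3:4  n4:4  n5:4  n6:4  n7:0  n8:0  n9:0 → peak 11
Pave lane 2@2: n1:7  n2:11  n3:8  n4:4  n5:4  n6:4  n7:0  n8:0  n9:0 → peak 11
Pave lane 2@3: n1:7  n2:7  n3:8  n4:8  n5:4  n6:4  n7:0  n8:0  n9:0 → peak 8
Pave lane 2@4: n1:7  n2:7  n3:4  n4:8  n5:8  n6:4  n7:0  n8:0  n9:0 → peak 8
Pave lane 2@5: n1:7  n2:7  n3:4  n4:4  n5:8  n6:8  n7:0  n8:0  n9:0 → peak 8
Pave lane 2@6: n1:7  n2:7  n3:4  n4:4  n5:4  n6:8  n7:4  n8:0  n9:0 → peak 8
Pave lane 2@7: n1:7  n2:7  n3:4  n4:4  n5:4  n6:4  n7:4  n8:4  n9:0 → peak 7
Pave lane 2@8: n1:7  n2:7  n3:4  n4:4  n5:4  n6:4  n7:0  n8:4  n9:4 → peak 7
Best is Pave lane 2@7, peak 7.

7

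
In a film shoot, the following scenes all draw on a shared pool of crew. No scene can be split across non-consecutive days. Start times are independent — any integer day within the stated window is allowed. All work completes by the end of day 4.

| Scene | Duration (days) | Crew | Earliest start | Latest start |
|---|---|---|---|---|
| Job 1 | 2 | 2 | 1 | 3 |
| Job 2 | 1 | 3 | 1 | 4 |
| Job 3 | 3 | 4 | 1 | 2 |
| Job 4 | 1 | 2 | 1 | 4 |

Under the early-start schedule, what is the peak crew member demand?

11

Early-start schedule: Job 1@1, Job 2@1, Job 3@1, Job 4@1.
Load per day: day 1: 11, day 2: 6, day 3: 4, day 4: 0.
Peak is 11.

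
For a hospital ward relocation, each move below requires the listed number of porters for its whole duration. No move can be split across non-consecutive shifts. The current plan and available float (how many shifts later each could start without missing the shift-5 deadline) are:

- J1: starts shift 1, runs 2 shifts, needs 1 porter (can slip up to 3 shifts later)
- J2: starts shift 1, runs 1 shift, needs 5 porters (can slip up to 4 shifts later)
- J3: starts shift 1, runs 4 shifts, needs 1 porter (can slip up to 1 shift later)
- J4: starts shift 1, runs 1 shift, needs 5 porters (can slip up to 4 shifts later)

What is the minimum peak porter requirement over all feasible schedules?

6

Early-start (J1@1, J2@1, J3@1, J4@1) gives peak 12: s1:12  s2:2  s3:1  s4:1  s5:0.
Shift J3→2, J4→3.
Schedule J1@1, J2@1, J3@2, J4@3: s1:6  s2:2  s3:6  s4:1  s5:1 — peak 6.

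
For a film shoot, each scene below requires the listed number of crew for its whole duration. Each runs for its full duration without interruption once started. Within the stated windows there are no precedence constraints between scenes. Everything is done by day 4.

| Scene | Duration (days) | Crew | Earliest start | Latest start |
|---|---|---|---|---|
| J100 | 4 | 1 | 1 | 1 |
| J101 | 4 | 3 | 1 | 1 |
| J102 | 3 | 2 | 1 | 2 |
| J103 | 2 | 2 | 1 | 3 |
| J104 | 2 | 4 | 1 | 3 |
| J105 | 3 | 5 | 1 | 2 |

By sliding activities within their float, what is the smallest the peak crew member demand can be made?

15

Early-start (J100@1, J101@1, J102@1, J103@1, J104@1, J105@1) gives peak 17: d1:17  d2:17  d3:11  d4:4.
Shift J104→3.
Schedule J100@1, J101@1, J102@1, J103@1, J104@3, J105@1: d1:13  d2:13  d3:15  d4:8 — peak 15.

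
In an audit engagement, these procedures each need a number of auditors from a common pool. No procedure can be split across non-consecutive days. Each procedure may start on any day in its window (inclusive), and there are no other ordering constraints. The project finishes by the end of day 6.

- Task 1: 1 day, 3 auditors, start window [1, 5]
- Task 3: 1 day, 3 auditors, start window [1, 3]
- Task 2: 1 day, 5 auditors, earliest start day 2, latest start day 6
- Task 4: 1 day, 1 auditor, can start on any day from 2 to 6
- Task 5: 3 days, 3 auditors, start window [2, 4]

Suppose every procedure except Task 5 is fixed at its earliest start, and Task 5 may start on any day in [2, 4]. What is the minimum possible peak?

6

Task 5@2: d1:6  d2:9  d3:3  d4:3  d5:0  d6:0 → peak 9
Task 5@3: d1:6  d2:6  d3:3  d4:3  d5:3  d6:0 → peak 6
Task 5@4: d1:6  d2:6  d3:0  d4:3  d5:3  d6:3 → peak 6
Best is Task 5@3, peak 6.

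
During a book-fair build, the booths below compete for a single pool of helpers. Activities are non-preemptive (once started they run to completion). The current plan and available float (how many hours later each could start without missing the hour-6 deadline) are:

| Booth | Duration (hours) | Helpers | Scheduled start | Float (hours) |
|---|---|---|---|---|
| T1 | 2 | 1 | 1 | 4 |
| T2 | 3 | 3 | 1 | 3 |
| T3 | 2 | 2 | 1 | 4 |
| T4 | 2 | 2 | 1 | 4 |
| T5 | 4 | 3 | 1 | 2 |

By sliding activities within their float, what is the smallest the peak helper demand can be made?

6

Early-start (T1@1, T2@1, T3@1, T4@1, T5@1) gives peak 11: h1:11  h2:11  h3:6  h4:3  h5:0  h6:0.
Shift T4→4, T5→3.
Schedule T1@1, T2@1, T3@1, T4@4, T5@3: h1:6  h2:6  h3:6  h4:5  h5:5  h6:3 — peak 6.
Total helper-hours = 31 over 6 hours ⇒ peak ≥ ⌈31/6⌉ = 6, so 6 is optimal.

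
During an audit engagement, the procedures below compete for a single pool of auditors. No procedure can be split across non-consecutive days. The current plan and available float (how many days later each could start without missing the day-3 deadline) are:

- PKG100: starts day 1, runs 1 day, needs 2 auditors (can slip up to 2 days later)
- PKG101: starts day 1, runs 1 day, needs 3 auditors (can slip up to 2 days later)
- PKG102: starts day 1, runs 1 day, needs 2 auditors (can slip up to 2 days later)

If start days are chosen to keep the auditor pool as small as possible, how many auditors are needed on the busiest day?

Early-start (PKG100@1, PKG101@1, PKG102@1) gives peak 7: d1:7  d2:0  d3:0.
Shift PKG101→2, PKG102→3.
Schedule PKG100@1, PKG101@2, PKG102@3: d1:2  d2:3  d3:2 — peak 3.
Total auditor-days = 7 over 3 days ⇒ peak ≥ ⌈7/3⌉ = 3, so 3 is optimal.

3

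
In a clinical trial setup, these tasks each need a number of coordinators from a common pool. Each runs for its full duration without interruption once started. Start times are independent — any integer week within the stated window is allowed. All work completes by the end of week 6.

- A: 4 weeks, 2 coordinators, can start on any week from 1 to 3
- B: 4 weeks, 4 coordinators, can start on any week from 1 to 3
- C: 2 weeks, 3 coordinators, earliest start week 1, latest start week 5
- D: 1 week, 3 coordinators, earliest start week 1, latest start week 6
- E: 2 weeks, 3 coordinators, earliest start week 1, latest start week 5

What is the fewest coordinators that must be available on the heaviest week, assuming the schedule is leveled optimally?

8

Early-start (A@1, B@1, C@1, D@1, E@1) gives peak 15: w1:15  w2:12  w3:6  w4:6  w5:0  w6:0.
Shift B→3, E→5.
Schedule A@1, B@3, C@1, D@1, E@5: w1:8  w2:5  w3:6  w4:6  w5:7  w6:7 — peak 8.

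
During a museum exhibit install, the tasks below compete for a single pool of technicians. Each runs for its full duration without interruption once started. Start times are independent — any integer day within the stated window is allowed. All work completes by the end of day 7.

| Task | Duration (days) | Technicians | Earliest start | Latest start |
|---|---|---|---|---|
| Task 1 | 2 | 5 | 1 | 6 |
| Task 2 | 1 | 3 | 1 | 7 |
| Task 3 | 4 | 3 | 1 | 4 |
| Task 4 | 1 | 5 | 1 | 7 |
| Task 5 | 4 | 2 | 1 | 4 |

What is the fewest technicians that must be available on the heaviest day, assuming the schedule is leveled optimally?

7

Early-start (Task 1@1, Task 2@1, Task 3@1, Task 4@1, Task 5@1) gives peak 18: d1:18  d2:10  d3:5  d4:5  d5:0  d6:0  d7:0.
Shift Task 2→3, Task 3→3, Task 4→7, Task 5→4.
Schedule Task 1@1, Task 2@3, Task 3@3, Task 4@7, Task 5@4: d1:5  d2:5  d3:6  d4:5  d5:5  d6:5  d7:7 — peak 7.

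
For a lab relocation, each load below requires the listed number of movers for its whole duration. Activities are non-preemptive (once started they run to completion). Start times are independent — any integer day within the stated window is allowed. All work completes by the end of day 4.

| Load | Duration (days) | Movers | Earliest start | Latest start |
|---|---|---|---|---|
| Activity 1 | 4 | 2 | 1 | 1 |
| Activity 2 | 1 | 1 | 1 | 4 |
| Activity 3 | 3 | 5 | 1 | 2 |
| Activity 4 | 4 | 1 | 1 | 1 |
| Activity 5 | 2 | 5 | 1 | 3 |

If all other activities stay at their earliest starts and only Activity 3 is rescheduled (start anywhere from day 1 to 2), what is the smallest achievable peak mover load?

Activity 3@1: d1:14  d2:13  d3:8  d4:3 → peak 14
Activity 3@2: d1:9  d2:13  d3:8  d4:8 → peak 13
Best is Activity 3@2, peak 13.

13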